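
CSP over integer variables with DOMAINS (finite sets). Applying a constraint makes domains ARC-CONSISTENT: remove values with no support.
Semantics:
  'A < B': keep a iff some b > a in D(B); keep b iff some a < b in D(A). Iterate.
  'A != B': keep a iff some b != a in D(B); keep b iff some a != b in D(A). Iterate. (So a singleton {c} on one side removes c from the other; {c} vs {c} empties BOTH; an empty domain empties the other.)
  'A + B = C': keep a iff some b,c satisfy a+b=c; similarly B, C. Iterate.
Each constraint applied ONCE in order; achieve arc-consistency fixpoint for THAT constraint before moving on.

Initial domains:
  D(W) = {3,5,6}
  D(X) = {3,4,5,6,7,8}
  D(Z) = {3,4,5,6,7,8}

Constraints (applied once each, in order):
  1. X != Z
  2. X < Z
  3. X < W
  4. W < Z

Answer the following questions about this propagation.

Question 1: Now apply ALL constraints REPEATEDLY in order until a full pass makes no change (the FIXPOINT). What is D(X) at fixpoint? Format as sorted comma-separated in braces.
pass 0 (initial): D(X)={3,4,5,6,7,8}
pass 1: W {3,5,6}->{5,6}; X {3,4,5,6,7,8}->{3,4,5}; Z {3,4,5,6,7,8}->{6,7,8}
pass 2: no change
Fixpoint after 2 passes: D(X) = {3,4,5}

Answer: {3,4,5}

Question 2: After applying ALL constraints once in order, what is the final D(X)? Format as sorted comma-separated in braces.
Constraint 1 (X != Z) on D(X)={3,4,5,6,7,8} D(Z)={3,4,5,6,7,8}: no change
Constraint 2 (X < Z) on D(X)={3,4,5,6,7,8} D(Z)={3,4,5,6,7,8}: X {3,4,5,6,7,8}->{3,4,5,6,7}; Z {3,4,5,6,7,8}->{4,5,6,7,8}
Constraint 3 (X < W) on D(X)={3,4,5,6,7} D(W)={3,5,6}: X {3,4,5,6,7}->{3,4,5}; W {3,5,6}->{5,6}
Constraint 4 (W < Z) on D(W)={5,6} D(Z)={4,5,6,7,8}: Z {4,5,6,7,8}->{6,7,8}
So after all 4 constraints: D(X) = {3,4,5}

Answer: {3,4,5}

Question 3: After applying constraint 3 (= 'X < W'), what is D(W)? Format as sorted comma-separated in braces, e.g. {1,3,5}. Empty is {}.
Answer: {5,6}

Derivation:
Constraint 1 (X != Z) on D(X)={3,4,5,6,7,8} D(Z)={3,4,5,6,7,8}: no change
Constraint 2 (X < Z) on D(X)={3,4,5,6,7,8} D(Z)={3,4,5,6,7,8}: X {3,4,5,6,7,8}->{3,4,5,6,7}; Z {3,4,5,6,7,8}->{4,5,6,7,8}
Constraint 3 (X < W) on D(X)={3,4,5,6,7} D(W)={3,5,6}: X {3,4,5,6,7}->{3,4,5}; W {3,5,6}->{5,6}
So after constraint 3: D(W) = {5,6}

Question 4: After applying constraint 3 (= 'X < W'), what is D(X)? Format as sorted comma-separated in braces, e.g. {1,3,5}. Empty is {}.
Constraint 1 (X != Z) on D(X)={3,4,5,6,7,8} D(Z)={3,4,5,6,7,8}: no change
Constraint 2 (X < Z) on D(X)={3,4,5,6,7,8} D(Z)={3,4,5,6,7,8}: X {3,4,5,6,7,8}->{3,4,5,6,7}; Z {3,4,5,6,7,8}->{4,5,6,7,8}
Constraint 3 (X < W) on D(X)={3,4,5,6,7} D(W)={3,5,6}: X {3,4,5,6,7}->{3,4,5}; W {3,5,6}->{5,6}
So after constraint 3: D(X) = {3,4,5}

Answer: {3,4,5}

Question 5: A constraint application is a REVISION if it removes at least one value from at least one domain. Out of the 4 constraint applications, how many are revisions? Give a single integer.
Answer: 3

Derivation:
Constraint 1 (X != Z) on D(X)={3,4,5,6,7,8} D(Z)={3,4,5,6,7,8}: no change => not a revision
Constraint 2 (X < Z) on D(X)={3,4,5,6,7,8} D(Z)={3,4,5,6,7,8}: X {3,4,5,6,7,8}->{3,4,5,6,7}; Z {3,4,5,6,7,8}->{4,5,6,7,8} => REVISION
Constraint 3 (X < W) on D(X)={3,4,5,6,7} D(W)={3,5,6}: X {3,4,5,6,7}->{3,4,5}; W {3,5,6}->{5,6} => REVISION
Constraint 4 (W < Z) on D(W)={5,6} D(Z)={4,5,6,7,8}: Z {4,5,6,7,8}->{6,7,8} => REVISION
Total revisions = 3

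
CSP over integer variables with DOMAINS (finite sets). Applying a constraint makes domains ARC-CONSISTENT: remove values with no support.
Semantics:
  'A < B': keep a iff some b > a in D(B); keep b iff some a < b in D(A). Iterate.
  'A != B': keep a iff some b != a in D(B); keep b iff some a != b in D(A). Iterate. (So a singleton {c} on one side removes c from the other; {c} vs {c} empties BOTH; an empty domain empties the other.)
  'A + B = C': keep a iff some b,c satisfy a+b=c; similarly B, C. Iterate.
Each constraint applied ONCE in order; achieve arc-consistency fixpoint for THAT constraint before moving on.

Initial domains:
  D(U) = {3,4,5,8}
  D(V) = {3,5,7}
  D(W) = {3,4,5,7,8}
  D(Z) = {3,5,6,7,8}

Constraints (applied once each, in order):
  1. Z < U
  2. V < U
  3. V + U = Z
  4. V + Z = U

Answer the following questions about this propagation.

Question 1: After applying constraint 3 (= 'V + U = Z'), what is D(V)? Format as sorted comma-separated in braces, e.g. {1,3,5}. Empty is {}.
Answer: {3}

Derivation:
Constraint 1 (Z < U) on D(Z)={3,5,6,7,8} D(U)={3,4,5,8}: Z {3,5,6,7,8}->{3,5,6,7}; U {3,4,5,8}->{4,5,8}
Constraint 2 (V < U) on D(V)={3,5,7} D(U)={4,5,8}: no change
Constraint 3 (V + U = Z) on D(V)={3,5,7} D(U)={4,5,8} D(Z)={3,5,6,7}: V {3,5,7}->{3}; U {4,5,8}->{4}; Z {3,5,6,7}->{7}
So after constraint 3: D(V) = {3}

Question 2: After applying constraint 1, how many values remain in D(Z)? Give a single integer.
Answer: 4

Derivation:
Constraint 1 (Z < U) on D(Z)={3,5,6,7,8} D(U)={3,4,5,8}: Z {3,5,6,7,8}->{3,5,6,7}; U {3,4,5,8}->{4,5,8}
So after constraint 1: D(Z)={3,5,6,7}, size = 4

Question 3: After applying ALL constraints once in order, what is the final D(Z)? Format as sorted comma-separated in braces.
Constraint 1 (Z < U) on D(Z)={3,5,6,7,8} D(U)={3,4,5,8}: Z {3,5,6,7,8}->{3,5,6,7}; U {3,4,5,8}->{4,5,8}
Constraint 2 (V < U) on D(V)={3,5,7} D(U)={4,5,8}: no change
Constraint 3 (V + U = Z) on D(V)={3,5,7} D(U)={4,5,8} D(Z)={3,5,6,7}: V {3,5,7}->{3}; U {4,5,8}->{4}; Z {3,5,6,7}->{7}
Constraint 4 (V + Z = U) on D(V)={3} D(Z)={7} D(U)={4}: V {3}->{}; Z {7}->{}; U {4}->{}
So after all 4 constraints: D(Z) = {}

Answer: {}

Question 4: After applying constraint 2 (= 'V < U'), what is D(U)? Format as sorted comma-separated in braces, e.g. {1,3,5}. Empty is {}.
Constraint 1 (Z < U) on D(Z)={3,5,6,7,8} D(U)={3,4,5,8}: Z {3,5,6,7,8}->{3,5,6,7}; U {3,4,5,8}->{4,5,8}
Constraint 2 (V < U) on D(V)={3,5,7} D(U)={4,5,8}: no change
So after constraint 2: D(U) = {4,5,8}

Answer: {4,5,8}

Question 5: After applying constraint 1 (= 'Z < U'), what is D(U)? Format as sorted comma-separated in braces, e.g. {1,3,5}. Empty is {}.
Constraint 1 (Z < U) on D(Z)={3,5,6,7,8} D(U)={3,4,5,8}: Z {3,5,6,7,8}->{3,5,6,7}; U {3,4,5,8}->{4,5,8}
So after constraint 1: D(U) = {4,5,8}

Answer: {4,5,8}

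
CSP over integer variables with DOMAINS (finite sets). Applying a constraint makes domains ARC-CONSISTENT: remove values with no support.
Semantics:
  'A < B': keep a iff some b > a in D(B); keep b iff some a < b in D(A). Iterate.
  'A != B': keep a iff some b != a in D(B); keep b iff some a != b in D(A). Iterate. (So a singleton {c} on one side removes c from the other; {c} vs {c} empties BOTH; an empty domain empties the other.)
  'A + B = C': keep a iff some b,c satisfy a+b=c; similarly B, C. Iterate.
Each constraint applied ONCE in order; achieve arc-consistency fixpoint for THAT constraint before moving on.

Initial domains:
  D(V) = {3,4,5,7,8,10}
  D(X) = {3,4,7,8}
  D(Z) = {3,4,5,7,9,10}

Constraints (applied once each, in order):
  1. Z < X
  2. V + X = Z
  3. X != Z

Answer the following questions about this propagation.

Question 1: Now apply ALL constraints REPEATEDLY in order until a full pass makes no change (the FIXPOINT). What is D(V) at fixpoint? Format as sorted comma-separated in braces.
pass 0 (initial): D(V)={3,4,5,7,8,10}
pass 1: V {3,4,5,7,8,10}->{3}; X {3,4,7,8}->{4}; Z {3,4,5,7,9,10}->{7}
pass 2: V {3}->{}; X {4}->{}; Z {7}->{}
pass 3: no change
Fixpoint after 3 passes: D(V) = {}

Answer: {}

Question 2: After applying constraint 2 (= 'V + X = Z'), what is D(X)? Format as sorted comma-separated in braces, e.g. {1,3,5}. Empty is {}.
Constraint 1 (Z < X) on D(Z)={3,4,5,7,9,10} D(X)={3,4,7,8}: Z {3,4,5,7,9,10}->{3,4,5,7}; X {3,4,7,8}->{4,7,8}
Constraint 2 (V + X = Z) on D(V)={3,4,5,7,8,10} D(X)={4,7,8} D(Z)={3,4,5,7}: V {3,4,5,7,8,10}->{3}; X {4,7,8}->{4}; Z {3,4,5,7}->{7}
So after constraint 2: D(X) = {4}

Answer: {4}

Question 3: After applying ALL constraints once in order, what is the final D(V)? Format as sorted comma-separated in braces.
Answer: {3}

Derivation:
Constraint 1 (Z < X) on D(Z)={3,4,5,7,9,10} D(X)={3,4,7,8}: Z {3,4,5,7,9,10}->{3,4,5,7}; X {3,4,7,8}->{4,7,8}
Constraint 2 (V + X = Z) on D(V)={3,4,5,7,8,10} D(X)={4,7,8} D(Z)={3,4,5,7}: V {3,4,5,7,8,10}->{3}; X {4,7,8}->{4}; Z {3,4,5,7}->{7}
Constraint 3 (X != Z) on D(X)={4} D(Z)={7}: no change
So after all 3 constraints: D(V) = {3}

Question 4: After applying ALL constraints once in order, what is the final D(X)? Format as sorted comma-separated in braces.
Constraint 1 (Z < X) on D(Z)={3,4,5,7,9,10} D(X)={3,4,7,8}: Z {3,4,5,7,9,10}->{3,4,5,7}; X {3,4,7,8}->{4,7,8}
Constraint 2 (V + X = Z) on D(V)={3,4,5,7,8,10} D(X)={4,7,8} D(Z)={3,4,5,7}: V {3,4,5,7,8,10}->{3}; X {4,7,8}->{4}; Z {3,4,5,7}->{7}
Constraint 3 (X != Z) on D(X)={4} D(Z)={7}: no change
So after all 3 constraints: D(X) = {4}

Answer: {4}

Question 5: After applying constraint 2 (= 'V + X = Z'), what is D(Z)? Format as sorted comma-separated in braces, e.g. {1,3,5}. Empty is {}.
Answer: {7}

Derivation:
Constraint 1 (Z < X) on D(Z)={3,4,5,7,9,10} D(X)={3,4,7,8}: Z {3,4,5,7,9,10}->{3,4,5,7}; X {3,4,7,8}->{4,7,8}
Constraint 2 (V + X = Z) on D(V)={3,4,5,7,8,10} D(X)={4,7,8} D(Z)={3,4,5,7}: V {3,4,5,7,8,10}->{3}; X {4,7,8}->{4}; Z {3,4,5,7}->{7}
So after constraint 2: D(Z) = {7}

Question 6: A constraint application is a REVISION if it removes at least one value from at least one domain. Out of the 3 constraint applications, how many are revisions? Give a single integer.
Answer: 2

Derivation:
Constraint 1 (Z < X) on D(Z)={3,4,5,7,9,10} D(X)={3,4,7,8}: Z {3,4,5,7,9,10}->{3,4,5,7}; X {3,4,7,8}->{4,7,8} => REVISION
Constraint 2 (V + X = Z) on D(V)={3,4,5,7,8,10} D(X)={4,7,8} D(Z)={3,4,5,7}: V {3,4,5,7,8,10}->{3}; X {4,7,8}->{4}; Z {3,4,5,7}->{7} => REVISION
Constraint 3 (X != Z) on D(X)={4} D(Z)={7}: no change => not a revision
Total revisions = 2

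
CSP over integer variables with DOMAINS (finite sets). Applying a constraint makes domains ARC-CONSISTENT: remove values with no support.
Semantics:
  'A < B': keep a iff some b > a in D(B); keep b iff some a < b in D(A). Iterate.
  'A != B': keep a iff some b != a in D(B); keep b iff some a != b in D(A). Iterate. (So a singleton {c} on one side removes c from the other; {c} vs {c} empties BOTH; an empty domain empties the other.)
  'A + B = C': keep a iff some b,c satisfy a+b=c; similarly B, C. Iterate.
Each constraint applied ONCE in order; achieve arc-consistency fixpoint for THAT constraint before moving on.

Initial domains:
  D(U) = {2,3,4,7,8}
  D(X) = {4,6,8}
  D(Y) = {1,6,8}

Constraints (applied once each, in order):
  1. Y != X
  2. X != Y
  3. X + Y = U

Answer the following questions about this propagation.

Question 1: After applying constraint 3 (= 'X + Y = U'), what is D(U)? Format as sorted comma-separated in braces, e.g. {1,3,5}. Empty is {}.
Answer: {7}

Derivation:
Constraint 1 (Y != X) on D(Y)={1,6,8} D(X)={4,6,8}: no change
Constraint 2 (X != Y) on D(X)={4,6,8} D(Y)={1,6,8}: no change
Constraint 3 (X + Y = U) on D(X)={4,6,8} D(Y)={1,6,8} D(U)={2,3,4,7,8}: X {4,6,8}->{6}; Y {1,6,8}->{1}; U {2,3,4,7,8}->{7}
So after constraint 3: D(U) = {7}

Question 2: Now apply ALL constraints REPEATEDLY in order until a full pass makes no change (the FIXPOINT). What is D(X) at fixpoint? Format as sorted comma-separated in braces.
pass 0 (initial): D(X)={4,6,8}
pass 1: U {2,3,4,7,8}->{7}; X {4,6,8}->{6}; Y {1,6,8}->{1}
pass 2: no change
Fixpoint after 2 passes: D(X) = {6}

Answer: {6}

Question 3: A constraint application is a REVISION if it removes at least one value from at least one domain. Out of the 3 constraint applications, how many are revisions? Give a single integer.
Constraint 1 (Y != X) on D(Y)={1,6,8} D(X)={4,6,8}: no change => not a revision
Constraint 2 (X != Y) on D(X)={4,6,8} D(Y)={1,6,8}: no change => not a revision
Constraint 3 (X + Y = U) on D(X)={4,6,8} D(Y)={1,6,8} D(U)={2,3,4,7,8}: X {4,6,8}->{6}; Y {1,6,8}->{1}; U {2,3,4,7,8}->{7} => REVISION
Total revisions = 1

Answer: 1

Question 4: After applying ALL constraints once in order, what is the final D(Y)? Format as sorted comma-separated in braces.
Constraint 1 (Y != X) on D(Y)={1,6,8} D(X)={4,6,8}: no change
Constraint 2 (X != Y) on D(X)={4,6,8} D(Y)={1,6,8}: no change
Constraint 3 (X + Y = U) on D(X)={4,6,8} D(Y)={1,6,8} D(U)={2,3,4,7,8}: X {4,6,8}->{6}; Y {1,6,8}->{1}; U {2,3,4,7,8}->{7}
So after all 3 constraints: D(Y) = {1}

Answer: {1}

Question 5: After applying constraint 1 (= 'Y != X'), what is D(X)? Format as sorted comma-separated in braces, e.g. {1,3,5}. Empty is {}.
Answer: {4,6,8}

Derivation:
Constraint 1 (Y != X) on D(Y)={1,6,8} D(X)={4,6,8}: no change
So after constraint 1: D(X) = {4,6,8}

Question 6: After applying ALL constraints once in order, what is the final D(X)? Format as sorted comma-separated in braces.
Constraint 1 (Y != X) on D(Y)={1,6,8} D(X)={4,6,8}: no change
Constraint 2 (X != Y) on D(X)={4,6,8} D(Y)={1,6,8}: no change
Constraint 3 (X + Y = U) on D(X)={4,6,8} D(Y)={1,6,8} D(U)={2,3,4,7,8}: X {4,6,8}->{6}; Y {1,6,8}->{1}; U {2,3,4,7,8}->{7}
So after all 3 constraints: D(X) = {6}

Answer: {6}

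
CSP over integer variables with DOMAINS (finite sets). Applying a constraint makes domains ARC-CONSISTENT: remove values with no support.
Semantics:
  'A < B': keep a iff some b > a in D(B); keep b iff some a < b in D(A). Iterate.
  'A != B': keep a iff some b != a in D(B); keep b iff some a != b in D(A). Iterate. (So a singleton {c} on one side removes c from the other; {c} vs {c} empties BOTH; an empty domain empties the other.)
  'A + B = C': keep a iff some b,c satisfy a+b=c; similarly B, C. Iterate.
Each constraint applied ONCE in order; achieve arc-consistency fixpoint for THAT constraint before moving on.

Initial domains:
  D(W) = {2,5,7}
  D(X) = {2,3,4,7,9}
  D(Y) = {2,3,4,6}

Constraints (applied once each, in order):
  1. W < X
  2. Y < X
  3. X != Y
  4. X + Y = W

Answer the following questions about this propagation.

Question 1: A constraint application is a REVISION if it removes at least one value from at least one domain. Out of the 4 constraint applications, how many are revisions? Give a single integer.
Constraint 1 (W < X) on D(W)={2,5,7} D(X)={2,3,4,7,9}: X {2,3,4,7,9}->{3,4,7,9} => REVISION
Constraint 2 (Y < X) on D(Y)={2,3,4,6} D(X)={3,4,7,9}: no change => not a revision
Constraint 3 (X != Y) on D(X)={3,4,7,9} D(Y)={2,3,4,6}: no change => not a revision
Constraint 4 (X + Y = W) on D(X)={3,4,7,9} D(Y)={2,3,4,6} D(W)={2,5,7}: X {3,4,7,9}->{3,4}; Y {2,3,4,6}->{2,3,4}; W {2,5,7}->{5,7} => REVISION
Total revisions = 2

Answer: 2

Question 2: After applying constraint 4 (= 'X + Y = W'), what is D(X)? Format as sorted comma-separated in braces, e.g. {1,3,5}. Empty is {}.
Constraint 1 (W < X) on D(W)={2,5,7} D(X)={2,3,4,7,9}: X {2,3,4,7,9}->{3,4,7,9}
Constraint 2 (Y < X) on D(Y)={2,3,4,6} D(X)={3,4,7,9}: no change
Constraint 3 (X != Y) on D(X)={3,4,7,9} D(Y)={2,3,4,6}: no change
Constraint 4 (X + Y = W) on D(X)={3,4,7,9} D(Y)={2,3,4,6} D(W)={2,5,7}: X {3,4,7,9}->{3,4}; Y {2,3,4,6}->{2,3,4}; W {2,5,7}->{5,7}
So after constraint 4: D(X) = {3,4}

Answer: {3,4}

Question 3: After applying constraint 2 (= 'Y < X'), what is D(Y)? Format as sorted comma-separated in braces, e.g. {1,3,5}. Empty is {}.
Answer: {2,3,4,6}

Derivation:
Constraint 1 (W < X) on D(W)={2,5,7} D(X)={2,3,4,7,9}: X {2,3,4,7,9}->{3,4,7,9}
Constraint 2 (Y < X) on D(Y)={2,3,4,6} D(X)={3,4,7,9}: no change
So after constraint 2: D(Y) = {2,3,4,6}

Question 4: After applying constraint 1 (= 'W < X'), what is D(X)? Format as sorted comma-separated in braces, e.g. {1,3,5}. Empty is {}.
Answer: {3,4,7,9}

Derivation:
Constraint 1 (W < X) on D(W)={2,5,7} D(X)={2,3,4,7,9}: X {2,3,4,7,9}->{3,4,7,9}
So after constraint 1: D(X) = {3,4,7,9}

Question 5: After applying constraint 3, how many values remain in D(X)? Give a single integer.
Answer: 4

Derivation:
Constraint 1 (W < X) on D(W)={2,5,7} D(X)={2,3,4,7,9}: X {2,3,4,7,9}->{3,4,7,9}
Constraint 2 (Y < X) on D(Y)={2,3,4,6} D(X)={3,4,7,9}: no change
Constraint 3 (X != Y) on D(X)={3,4,7,9} D(Y)={2,3,4,6}: no change
So after constraint 3: D(X)={3,4,7,9}, size = 4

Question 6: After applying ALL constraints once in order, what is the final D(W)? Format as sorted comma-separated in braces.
Answer: {5,7}

Derivation:
Constraint 1 (W < X) on D(W)={2,5,7} D(X)={2,3,4,7,9}: X {2,3,4,7,9}->{3,4,7,9}
Constraint 2 (Y < X) on D(Y)={2,3,4,6} D(X)={3,4,7,9}: no change
Constraint 3 (X != Y) on D(X)={3,4,7,9} D(Y)={2,3,4,6}: no change
Constraint 4 (X + Y = W) on D(X)={3,4,7,9} D(Y)={2,3,4,6} D(W)={2,5,7}: X {3,4,7,9}->{3,4}; Y {2,3,4,6}->{2,3,4}; W {2,5,7}->{5,7}
So after all 4 constraints: D(W) = {5,7}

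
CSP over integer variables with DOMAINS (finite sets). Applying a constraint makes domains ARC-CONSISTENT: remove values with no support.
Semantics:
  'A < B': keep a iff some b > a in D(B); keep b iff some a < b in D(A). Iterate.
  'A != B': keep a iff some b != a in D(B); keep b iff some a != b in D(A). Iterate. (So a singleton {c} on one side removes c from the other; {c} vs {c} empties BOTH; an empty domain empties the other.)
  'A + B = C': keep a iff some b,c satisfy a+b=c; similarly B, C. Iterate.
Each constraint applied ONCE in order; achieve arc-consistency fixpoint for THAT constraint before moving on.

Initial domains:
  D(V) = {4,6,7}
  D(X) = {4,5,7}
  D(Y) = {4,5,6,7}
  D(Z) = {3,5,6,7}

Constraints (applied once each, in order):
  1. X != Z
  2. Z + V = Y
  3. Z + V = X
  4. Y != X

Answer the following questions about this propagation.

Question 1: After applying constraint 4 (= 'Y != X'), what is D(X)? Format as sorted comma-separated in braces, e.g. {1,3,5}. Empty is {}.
Answer: {}

Derivation:
Constraint 1 (X != Z) on D(X)={4,5,7} D(Z)={3,5,6,7}: no change
Constraint 2 (Z + V = Y) on D(Z)={3,5,6,7} D(V)={4,6,7} D(Y)={4,5,6,7}: Z {3,5,6,7}->{3}; V {4,6,7}->{4}; Y {4,5,6,7}->{7}
Constraint 3 (Z + V = X) on D(Z)={3} D(V)={4} D(X)={4,5,7}: X {4,5,7}->{7}
Constraint 4 (Y != X) on D(Y)={7} D(X)={7}: Y {7}->{}; X {7}->{}
So after constraint 4: D(X) = {}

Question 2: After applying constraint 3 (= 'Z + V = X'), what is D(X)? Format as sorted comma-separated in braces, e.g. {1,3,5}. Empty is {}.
Answer: {7}

Derivation:
Constraint 1 (X != Z) on D(X)={4,5,7} D(Z)={3,5,6,7}: no change
Constraint 2 (Z + V = Y) on D(Z)={3,5,6,7} D(V)={4,6,7} D(Y)={4,5,6,7}: Z {3,5,6,7}->{3}; V {4,6,7}->{4}; Y {4,5,6,7}->{7}
Constraint 3 (Z + V = X) on D(Z)={3} D(V)={4} D(X)={4,5,7}: X {4,5,7}->{7}
So after constraint 3: D(X) = {7}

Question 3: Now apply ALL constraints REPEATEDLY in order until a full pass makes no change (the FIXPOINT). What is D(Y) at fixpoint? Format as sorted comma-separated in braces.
pass 0 (initial): D(Y)={4,5,6,7}
pass 1: V {4,6,7}->{4}; X {4,5,7}->{}; Y {4,5,6,7}->{}; Z {3,5,6,7}->{3}
pass 2: V {4}->{}; Z {3}->{}
pass 3: no change
Fixpoint after 3 passes: D(Y) = {}

Answer: {}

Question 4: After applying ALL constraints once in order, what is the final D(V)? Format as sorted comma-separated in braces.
Constraint 1 (X != Z) on D(X)={4,5,7} D(Z)={3,5,6,7}: no change
Constraint 2 (Z + V = Y) on D(Z)={3,5,6,7} D(V)={4,6,7} D(Y)={4,5,6,7}: Z {3,5,6,7}->{3}; V {4,6,7}->{4}; Y {4,5,6,7}->{7}
Constraint 3 (Z + V = X) on D(Z)={3} D(V)={4} D(X)={4,5,7}: X {4,5,7}->{7}
Constraint 4 (Y != X) on D(Y)={7} D(X)={7}: Y {7}->{}; X {7}->{}
So after all 4 constraints: D(V) = {4}

Answer: {4}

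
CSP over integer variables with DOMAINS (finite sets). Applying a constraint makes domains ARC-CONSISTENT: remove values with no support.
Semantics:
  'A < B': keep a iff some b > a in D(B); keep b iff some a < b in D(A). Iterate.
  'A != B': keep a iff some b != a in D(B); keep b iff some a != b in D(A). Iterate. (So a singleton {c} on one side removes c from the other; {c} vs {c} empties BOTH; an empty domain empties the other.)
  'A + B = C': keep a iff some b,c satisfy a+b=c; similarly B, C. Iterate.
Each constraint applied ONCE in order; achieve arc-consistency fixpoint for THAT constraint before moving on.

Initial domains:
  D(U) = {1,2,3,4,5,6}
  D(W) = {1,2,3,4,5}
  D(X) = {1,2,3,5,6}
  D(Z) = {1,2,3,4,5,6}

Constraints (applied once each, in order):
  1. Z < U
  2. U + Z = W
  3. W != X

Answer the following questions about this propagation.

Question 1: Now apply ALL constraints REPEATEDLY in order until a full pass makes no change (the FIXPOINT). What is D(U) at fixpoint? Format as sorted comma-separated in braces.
Answer: {2,3,4}

Derivation:
pass 0 (initial): D(U)={1,2,3,4,5,6}
pass 1: U {1,2,3,4,5,6}->{2,3,4}; W {1,2,3,4,5}->{3,4,5}; Z {1,2,3,4,5,6}->{1,2,3}
pass 2: no change
Fixpoint after 2 passes: D(U) = {2,3,4}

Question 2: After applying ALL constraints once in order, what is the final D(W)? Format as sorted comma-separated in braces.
Constraint 1 (Z < U) on D(Z)={1,2,3,4,5,6} D(U)={1,2,3,4,5,6}: Z {1,2,3,4,5,6}->{1,2,3,4,5}; U {1,2,3,4,5,6}->{2,3,4,5,6}
Constraint 2 (U + Z = W) on D(U)={2,3,4,5,6} D(Z)={1,2,3,4,5} D(W)={1,2,3,4,5}: U {2,3,4,5,6}->{2,3,4}; Z {1,2,3,4,5}->{1,2,3}; W {1,2,3,4,5}->{3,4,5}
Constraint 3 (W != X) on D(W)={3,4,5} D(X)={1,2,3,5,6}: no change
So after all 3 constraints: D(W) = {3,4,5}

Answer: {3,4,5}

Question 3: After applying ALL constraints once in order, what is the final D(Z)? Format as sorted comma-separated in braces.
Answer: {1,2,3}

Derivation:
Constraint 1 (Z < U) on D(Z)={1,2,3,4,5,6} D(U)={1,2,3,4,5,6}: Z {1,2,3,4,5,6}->{1,2,3,4,5}; U {1,2,3,4,5,6}->{2,3,4,5,6}
Constraint 2 (U + Z = W) on D(U)={2,3,4,5,6} D(Z)={1,2,3,4,5} D(W)={1,2,3,4,5}: U {2,3,4,5,6}->{2,3,4}; Z {1,2,3,4,5}->{1,2,3}; W {1,2,3,4,5}->{3,4,5}
Constraint 3 (W != X) on D(W)={3,4,5} D(X)={1,2,3,5,6}: no change
So after all 3 constraints: D(Z) = {1,2,3}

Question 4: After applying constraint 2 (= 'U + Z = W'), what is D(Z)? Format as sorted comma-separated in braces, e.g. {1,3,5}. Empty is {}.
Answer: {1,2,3}

Derivation:
Constraint 1 (Z < U) on D(Z)={1,2,3,4,5,6} D(U)={1,2,3,4,5,6}: Z {1,2,3,4,5,6}->{1,2,3,4,5}; U {1,2,3,4,5,6}->{2,3,4,5,6}
Constraint 2 (U + Z = W) on D(U)={2,3,4,5,6} D(Z)={1,2,3,4,5} D(W)={1,2,3,4,5}: U {2,3,4,5,6}->{2,3,4}; Z {1,2,3,4,5}->{1,2,3}; W {1,2,3,4,5}->{3,4,5}
So after constraint 2: D(Z) = {1,2,3}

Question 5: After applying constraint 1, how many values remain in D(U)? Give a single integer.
Constraint 1 (Z < U) on D(Z)={1,2,3,4,5,6} D(U)={1,2,3,4,5,6}: Z {1,2,3,4,5,6}->{1,2,3,4,5}; U {1,2,3,4,5,6}->{2,3,4,5,6}
So after constraint 1: D(U)={2,3,4,5,6}, size = 5

Answer: 5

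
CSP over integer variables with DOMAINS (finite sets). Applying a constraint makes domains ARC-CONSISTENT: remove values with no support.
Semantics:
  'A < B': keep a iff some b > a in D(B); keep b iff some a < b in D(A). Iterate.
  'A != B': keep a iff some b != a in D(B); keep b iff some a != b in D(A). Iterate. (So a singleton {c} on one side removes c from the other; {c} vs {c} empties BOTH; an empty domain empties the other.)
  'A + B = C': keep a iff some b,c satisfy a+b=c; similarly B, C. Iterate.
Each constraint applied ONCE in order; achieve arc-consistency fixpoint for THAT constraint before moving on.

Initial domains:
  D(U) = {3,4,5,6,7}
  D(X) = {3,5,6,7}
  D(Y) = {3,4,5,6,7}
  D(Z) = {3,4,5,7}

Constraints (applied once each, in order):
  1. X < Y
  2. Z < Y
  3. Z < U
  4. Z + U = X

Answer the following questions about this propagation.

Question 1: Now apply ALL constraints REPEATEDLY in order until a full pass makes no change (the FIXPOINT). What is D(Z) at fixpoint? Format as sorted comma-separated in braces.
pass 0 (initial): D(Z)={3,4,5,7}
pass 1: U {3,4,5,6,7}->{}; X {3,5,6,7}->{}; Y {3,4,5,6,7}->{4,5,6,7}; Z {3,4,5,7}->{}
pass 2: Y {4,5,6,7}->{}
pass 3: no change
Fixpoint after 3 passes: D(Z) = {}

Answer: {}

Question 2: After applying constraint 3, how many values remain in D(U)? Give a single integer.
Answer: 4

Derivation:
Constraint 1 (X < Y) on D(X)={3,5,6,7} D(Y)={3,4,5,6,7}: X {3,5,6,7}->{3,5,6}; Y {3,4,5,6,7}->{4,5,6,7}
Constraint 2 (Z < Y) on D(Z)={3,4,5,7} D(Y)={4,5,6,7}: Z {3,4,5,7}->{3,4,5}
Constraint 3 (Z < U) on D(Z)={3,4,5} D(U)={3,4,5,6,7}: U {3,4,5,6,7}->{4,5,6,7}
So after constraint 3: D(U)={4,5,6,7}, size = 4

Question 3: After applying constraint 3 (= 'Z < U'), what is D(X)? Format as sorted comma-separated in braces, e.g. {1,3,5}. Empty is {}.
Answer: {3,5,6}

Derivation:
Constraint 1 (X < Y) on D(X)={3,5,6,7} D(Y)={3,4,5,6,7}: X {3,5,6,7}->{3,5,6}; Y {3,4,5,6,7}->{4,5,6,7}
Constraint 2 (Z < Y) on D(Z)={3,4,5,7} D(Y)={4,5,6,7}: Z {3,4,5,7}->{3,4,5}
Constraint 3 (Z < U) on D(Z)={3,4,5} D(U)={3,4,5,6,7}: U {3,4,5,6,7}->{4,5,6,7}
So after constraint 3: D(X) = {3,5,6}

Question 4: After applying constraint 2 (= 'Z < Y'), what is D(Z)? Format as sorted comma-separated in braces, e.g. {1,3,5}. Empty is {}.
Answer: {3,4,5}

Derivation:
Constraint 1 (X < Y) on D(X)={3,5,6,7} D(Y)={3,4,5,6,7}: X {3,5,6,7}->{3,5,6}; Y {3,4,5,6,7}->{4,5,6,7}
Constraint 2 (Z < Y) on D(Z)={3,4,5,7} D(Y)={4,5,6,7}: Z {3,4,5,7}->{3,4,5}
So after constraint 2: D(Z) = {3,4,5}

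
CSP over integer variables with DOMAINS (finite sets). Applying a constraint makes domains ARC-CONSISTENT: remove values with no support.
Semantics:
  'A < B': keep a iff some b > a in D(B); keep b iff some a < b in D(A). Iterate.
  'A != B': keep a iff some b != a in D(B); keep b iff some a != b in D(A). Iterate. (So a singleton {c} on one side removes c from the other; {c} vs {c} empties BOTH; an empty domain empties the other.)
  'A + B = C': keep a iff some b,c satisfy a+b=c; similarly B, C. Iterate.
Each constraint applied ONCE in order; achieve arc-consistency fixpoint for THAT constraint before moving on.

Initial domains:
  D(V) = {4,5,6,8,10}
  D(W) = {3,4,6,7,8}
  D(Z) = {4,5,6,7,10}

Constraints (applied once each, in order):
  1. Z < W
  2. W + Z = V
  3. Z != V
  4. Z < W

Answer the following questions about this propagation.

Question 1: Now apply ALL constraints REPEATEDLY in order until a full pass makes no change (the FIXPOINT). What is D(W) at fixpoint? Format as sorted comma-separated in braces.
pass 0 (initial): D(W)={3,4,6,7,8}
pass 1: V {4,5,6,8,10}->{10}; W {3,4,6,7,8}->{6}; Z {4,5,6,7,10}->{4}
pass 2: no change
Fixpoint after 2 passes: D(W) = {6}

Answer: {6}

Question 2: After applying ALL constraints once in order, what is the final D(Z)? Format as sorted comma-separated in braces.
Answer: {4}

Derivation:
Constraint 1 (Z < W) on D(Z)={4,5,6,7,10} D(W)={3,4,6,7,8}: Z {4,5,6,7,10}->{4,5,6,7}; W {3,4,6,7,8}->{6,7,8}
Constraint 2 (W + Z = V) on D(W)={6,7,8} D(Z)={4,5,6,7} D(V)={4,5,6,8,10}: W {6,7,8}->{6}; Z {4,5,6,7}->{4}; V {4,5,6,8,10}->{10}
Constraint 3 (Z != V) on D(Z)={4} D(V)={10}: no change
Constraint 4 (Z < W) on D(Z)={4} D(W)={6}: no change
So after all 4 constraints: D(Z) = {4}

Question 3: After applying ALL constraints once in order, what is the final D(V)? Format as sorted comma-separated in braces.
Answer: {10}

Derivation:
Constraint 1 (Z < W) on D(Z)={4,5,6,7,10} D(W)={3,4,6,7,8}: Z {4,5,6,7,10}->{4,5,6,7}; W {3,4,6,7,8}->{6,7,8}
Constraint 2 (W + Z = V) on D(W)={6,7,8} D(Z)={4,5,6,7} D(V)={4,5,6,8,10}: W {6,7,8}->{6}; Z {4,5,6,7}->{4}; V {4,5,6,8,10}->{10}
Constraint 3 (Z != V) on D(Z)={4} D(V)={10}: no change
Constraint 4 (Z < W) on D(Z)={4} D(W)={6}: no change
So after all 4 constraints: D(V) = {10}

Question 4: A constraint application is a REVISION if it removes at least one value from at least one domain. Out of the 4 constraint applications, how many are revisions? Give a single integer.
Constraint 1 (Z < W) on D(Z)={4,5,6,7,10} D(W)={3,4,6,7,8}: Z {4,5,6,7,10}->{4,5,6,7}; W {3,4,6,7,8}->{6,7,8} => REVISION
Constraint 2 (W + Z = V) on D(W)={6,7,8} D(Z)={4,5,6,7} D(V)={4,5,6,8,10}: W {6,7,8}->{6}; Z {4,5,6,7}->{4}; V {4,5,6,8,10}->{10} => REVISION
Constraint 3 (Z != V) on D(Z)={4} D(V)={10}: no change => not a revision
Constraint 4 (Z < W) on D(Z)={4} D(W)={6}: no change => not a revision
Total revisions = 2

Answer: 2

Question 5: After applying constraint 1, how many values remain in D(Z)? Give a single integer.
Answer: 4

Derivation:
Constraint 1 (Z < W) on D(Z)={4,5,6,7,10} D(W)={3,4,6,7,8}: Z {4,5,6,7,10}->{4,5,6,7}; W {3,4,6,7,8}->{6,7,8}
So after constraint 1: D(Z)={4,5,6,7}, size = 4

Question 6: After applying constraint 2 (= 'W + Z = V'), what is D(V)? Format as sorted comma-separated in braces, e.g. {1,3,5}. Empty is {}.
Constraint 1 (Z < W) on D(Z)={4,5,6,7,10} D(W)={3,4,6,7,8}: Z {4,5,6,7,10}->{4,5,6,7}; W {3,4,6,7,8}->{6,7,8}
Constraint 2 (W + Z = V) on D(W)={6,7,8} D(Z)={4,5,6,7} D(V)={4,5,6,8,10}: W {6,7,8}->{6}; Z {4,5,6,7}->{4}; V {4,5,6,8,10}->{10}
So after constraint 2: D(V) = {10}

Answer: {10}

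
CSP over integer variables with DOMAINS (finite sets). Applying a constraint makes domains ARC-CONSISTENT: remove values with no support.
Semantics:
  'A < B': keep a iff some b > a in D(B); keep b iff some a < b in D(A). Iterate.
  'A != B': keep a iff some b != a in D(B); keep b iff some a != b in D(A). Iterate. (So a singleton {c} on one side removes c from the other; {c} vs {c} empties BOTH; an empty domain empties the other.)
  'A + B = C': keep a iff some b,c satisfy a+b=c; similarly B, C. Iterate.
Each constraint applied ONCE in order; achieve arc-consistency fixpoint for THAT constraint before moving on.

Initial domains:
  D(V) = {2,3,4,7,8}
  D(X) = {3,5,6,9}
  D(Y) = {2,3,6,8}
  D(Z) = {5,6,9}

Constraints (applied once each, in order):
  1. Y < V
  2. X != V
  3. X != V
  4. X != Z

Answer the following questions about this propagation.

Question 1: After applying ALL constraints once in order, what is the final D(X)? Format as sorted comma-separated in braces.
Constraint 1 (Y < V) on D(Y)={2,3,6,8} D(V)={2,3,4,7,8}: Y {2,3,6,8}->{2,3,6}; V {2,3,4,7,8}->{3,4,7,8}
Constraint 2 (X != V) on D(X)={3,5,6,9} D(V)={3,4,7,8}: no change
Constraint 3 (X != V) on D(X)={3,5,6,9} D(V)={3,4,7,8}: no change
Constraint 4 (X != Z) on D(X)={3,5,6,9} D(Z)={5,6,9}: no change
So after all 4 constraints: D(X) = {3,5,6,9}

Answer: {3,5,6,9}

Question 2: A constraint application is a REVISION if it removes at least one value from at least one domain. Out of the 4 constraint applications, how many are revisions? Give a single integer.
Answer: 1

Derivation:
Constraint 1 (Y < V) on D(Y)={2,3,6,8} D(V)={2,3,4,7,8}: Y {2,3,6,8}->{2,3,6}; V {2,3,4,7,8}->{3,4,7,8} => REVISION
Constraint 2 (X != V) on D(X)={3,5,6,9} D(V)={3,4,7,8}: no change => not a revision
Constraint 3 (X != V) on D(X)={3,5,6,9} D(V)={3,4,7,8}: no change => not a revision
Constraint 4 (X != Z) on D(X)={3,5,6,9} D(Z)={5,6,9}: no change => not a revision
Total revisions = 1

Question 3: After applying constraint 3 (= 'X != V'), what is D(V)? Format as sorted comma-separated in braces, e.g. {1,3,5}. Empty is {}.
Answer: {3,4,7,8}

Derivation:
Constraint 1 (Y < V) on D(Y)={2,3,6,8} D(V)={2,3,4,7,8}: Y {2,3,6,8}->{2,3,6}; V {2,3,4,7,8}->{3,4,7,8}
Constraint 2 (X != V) on D(X)={3,5,6,9} D(V)={3,4,7,8}: no change
Constraint 3 (X != V) on D(X)={3,5,6,9} D(V)={3,4,7,8}: no change
So after constraint 3: D(V) = {3,4,7,8}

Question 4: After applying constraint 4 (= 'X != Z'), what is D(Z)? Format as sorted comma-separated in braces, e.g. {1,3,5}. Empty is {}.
Answer: {5,6,9}

Derivation:
Constraint 1 (Y < V) on D(Y)={2,3,6,8} D(V)={2,3,4,7,8}: Y {2,3,6,8}->{2,3,6}; V {2,3,4,7,8}->{3,4,7,8}
Constraint 2 (X != V) on D(X)={3,5,6,9} D(V)={3,4,7,8}: no change
Constraint 3 (X != V) on D(X)={3,5,6,9} D(V)={3,4,7,8}: no change
Constraint 4 (X != Z) on D(X)={3,5,6,9} D(Z)={5,6,9}: no change
So after constraint 4: D(Z) = {5,6,9}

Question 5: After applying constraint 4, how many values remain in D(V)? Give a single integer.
Answer: 4

Derivation:
Constraint 1 (Y < V) on D(Y)={2,3,6,8} D(V)={2,3,4,7,8}: Y {2,3,6,8}->{2,3,6}; V {2,3,4,7,8}->{3,4,7,8}
Constraint 2 (X != V) on D(X)={3,5,6,9} D(V)={3,4,7,8}: no change
Constraint 3 (X != V) on D(X)={3,5,6,9} D(V)={3,4,7,8}: no change
Constraint 4 (X != Z) on D(X)={3,5,6,9} D(Z)={5,6,9}: no change
So after constraint 4: D(V)={3,4,7,8}, size = 4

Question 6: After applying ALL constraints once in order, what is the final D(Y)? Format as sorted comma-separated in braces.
Answer: {2,3,6}

Derivation:
Constraint 1 (Y < V) on D(Y)={2,3,6,8} D(V)={2,3,4,7,8}: Y {2,3,6,8}->{2,3,6}; V {2,3,4,7,8}->{3,4,7,8}
Constraint 2 (X != V) on D(X)={3,5,6,9} D(V)={3,4,7,8}: no change
Constraint 3 (X != V) on D(X)={3,5,6,9} D(V)={3,4,7,8}: no change
Constraint 4 (X != Z) on D(X)={3,5,6,9} D(Z)={5,6,9}: no change
So after all 4 constraints: D(Y) = {2,3,6}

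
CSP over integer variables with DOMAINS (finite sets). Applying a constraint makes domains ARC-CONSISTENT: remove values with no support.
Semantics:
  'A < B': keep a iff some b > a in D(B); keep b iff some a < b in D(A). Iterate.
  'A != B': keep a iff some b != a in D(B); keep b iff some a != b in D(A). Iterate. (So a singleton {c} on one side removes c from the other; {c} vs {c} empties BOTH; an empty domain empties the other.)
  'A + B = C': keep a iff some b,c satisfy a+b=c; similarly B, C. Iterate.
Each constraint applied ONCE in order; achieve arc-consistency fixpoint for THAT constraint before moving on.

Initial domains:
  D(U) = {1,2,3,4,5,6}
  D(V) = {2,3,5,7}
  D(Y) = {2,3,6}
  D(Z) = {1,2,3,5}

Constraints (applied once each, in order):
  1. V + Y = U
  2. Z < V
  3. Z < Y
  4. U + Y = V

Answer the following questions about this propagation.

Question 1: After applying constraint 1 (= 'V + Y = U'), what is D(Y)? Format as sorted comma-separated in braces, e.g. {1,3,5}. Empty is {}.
Answer: {2,3}

Derivation:
Constraint 1 (V + Y = U) on D(V)={2,3,5,7} D(Y)={2,3,6} D(U)={1,2,3,4,5,6}: V {2,3,5,7}->{2,3}; Y {2,3,6}->{2,3}; U {1,2,3,4,5,6}->{4,5,6}
So after constraint 1: D(Y) = {2,3}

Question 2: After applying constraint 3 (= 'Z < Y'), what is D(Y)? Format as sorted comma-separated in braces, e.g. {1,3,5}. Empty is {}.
Constraint 1 (V + Y = U) on D(V)={2,3,5,7} D(Y)={2,3,6} D(U)={1,2,3,4,5,6}: V {2,3,5,7}->{2,3}; Y {2,3,6}->{2,3}; U {1,2,3,4,5,6}->{4,5,6}
Constraint 2 (Z < V) on D(Z)={1,2,3,5} D(V)={2,3}: Z {1,2,3,5}->{1,2}
Constraint 3 (Z < Y) on D(Z)={1,2} D(Y)={2,3}: no change
So after constraint 3: D(Y) = {2,3}

Answer: {2,3}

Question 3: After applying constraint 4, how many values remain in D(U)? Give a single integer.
Answer: 0

Derivation:
Constraint 1 (V + Y = U) on D(V)={2,3,5,7} D(Y)={2,3,6} D(U)={1,2,3,4,5,6}: V {2,3,5,7}->{2,3}; Y {2,3,6}->{2,3}; U {1,2,3,4,5,6}->{4,5,6}
Constraint 2 (Z < V) on D(Z)={1,2,3,5} D(V)={2,3}: Z {1,2,3,5}->{1,2}
Constraint 3 (Z < Y) on D(Z)={1,2} D(Y)={2,3}: no change
Constraint 4 (U + Y = V) on D(U)={4,5,6} D(Y)={2,3} D(V)={2,3}: U {4,5,6}->{}; Y {2,3}->{}; V {2,3}->{}
So after constraint 4: D(U)={}, size = 0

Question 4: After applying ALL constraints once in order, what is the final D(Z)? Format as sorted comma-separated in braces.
Answer: {1,2}

Derivation:
Constraint 1 (V + Y = U) on D(V)={2,3,5,7} D(Y)={2,3,6} D(U)={1,2,3,4,5,6}: V {2,3,5,7}->{2,3}; Y {2,3,6}->{2,3}; U {1,2,3,4,5,6}->{4,5,6}
Constraint 2 (Z < V) on D(Z)={1,2,3,5} D(V)={2,3}: Z {1,2,3,5}->{1,2}
Constraint 3 (Z < Y) on D(Z)={1,2} D(Y)={2,3}: no change
Constraint 4 (U + Y = V) on D(U)={4,5,6} D(Y)={2,3} D(V)={2,3}: U {4,5,6}->{}; Y {2,3}->{}; V {2,3}->{}
So after all 4 constraints: D(Z) = {1,2}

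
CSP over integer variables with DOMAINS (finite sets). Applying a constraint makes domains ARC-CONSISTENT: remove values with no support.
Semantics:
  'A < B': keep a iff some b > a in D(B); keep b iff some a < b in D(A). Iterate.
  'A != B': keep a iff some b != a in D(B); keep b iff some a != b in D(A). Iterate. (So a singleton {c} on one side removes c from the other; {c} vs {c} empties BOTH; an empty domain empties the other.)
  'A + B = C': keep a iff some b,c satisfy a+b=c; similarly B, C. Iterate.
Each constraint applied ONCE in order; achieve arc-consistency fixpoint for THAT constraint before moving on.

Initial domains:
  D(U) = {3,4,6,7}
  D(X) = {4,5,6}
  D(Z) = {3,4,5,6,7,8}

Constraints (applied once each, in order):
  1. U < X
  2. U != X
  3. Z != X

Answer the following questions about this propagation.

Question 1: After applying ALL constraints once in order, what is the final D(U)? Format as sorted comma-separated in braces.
Answer: {3,4}

Derivation:
Constraint 1 (U < X) on D(U)={3,4,6,7} D(X)={4,5,6}: U {3,4,6,7}->{3,4}
Constraint 2 (U != X) on D(U)={3,4} D(X)={4,5,6}: no change
Constraint 3 (Z != X) on D(Z)={3,4,5,6,7,8} D(X)={4,5,6}: no change
So after all 3 constraints: D(U) = {3,4}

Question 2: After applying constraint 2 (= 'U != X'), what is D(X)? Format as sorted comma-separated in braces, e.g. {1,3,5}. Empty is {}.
Constraint 1 (U < X) on D(U)={3,4,6,7} D(X)={4,5,6}: U {3,4,6,7}->{3,4}
Constraint 2 (U != X) on D(U)={3,4} D(X)={4,5,6}: no change
So after constraint 2: D(X) = {4,5,6}

Answer: {4,5,6}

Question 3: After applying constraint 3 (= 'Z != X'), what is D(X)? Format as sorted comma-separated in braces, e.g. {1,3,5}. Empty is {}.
Answer: {4,5,6}

Derivation:
Constraint 1 (U < X) on D(U)={3,4,6,7} D(X)={4,5,6}: U {3,4,6,7}->{3,4}
Constraint 2 (U != X) on D(U)={3,4} D(X)={4,5,6}: no change
Constraint 3 (Z != X) on D(Z)={3,4,5,6,7,8} D(X)={4,5,6}: no change
So after constraint 3: D(X) = {4,5,6}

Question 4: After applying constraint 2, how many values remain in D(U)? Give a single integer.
Constraint 1 (U < X) on D(U)={3,4,6,7} D(X)={4,5,6}: U {3,4,6,7}->{3,4}
Constraint 2 (U != X) on D(U)={3,4} D(X)={4,5,6}: no change
So after constraint 2: D(U)={3,4}, size = 2

Answer: 2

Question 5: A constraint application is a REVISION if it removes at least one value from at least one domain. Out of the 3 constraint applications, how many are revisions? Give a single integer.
Answer: 1

Derivation:
Constraint 1 (U < X) on D(U)={3,4,6,7} D(X)={4,5,6}: U {3,4,6,7}->{3,4} => REVISION
Constraint 2 (U != X) on D(U)={3,4} D(X)={4,5,6}: no change => not a revision
Constraint 3 (Z != X) on D(Z)={3,4,5,6,7,8} D(X)={4,5,6}: no change => not a revision
Total revisions = 1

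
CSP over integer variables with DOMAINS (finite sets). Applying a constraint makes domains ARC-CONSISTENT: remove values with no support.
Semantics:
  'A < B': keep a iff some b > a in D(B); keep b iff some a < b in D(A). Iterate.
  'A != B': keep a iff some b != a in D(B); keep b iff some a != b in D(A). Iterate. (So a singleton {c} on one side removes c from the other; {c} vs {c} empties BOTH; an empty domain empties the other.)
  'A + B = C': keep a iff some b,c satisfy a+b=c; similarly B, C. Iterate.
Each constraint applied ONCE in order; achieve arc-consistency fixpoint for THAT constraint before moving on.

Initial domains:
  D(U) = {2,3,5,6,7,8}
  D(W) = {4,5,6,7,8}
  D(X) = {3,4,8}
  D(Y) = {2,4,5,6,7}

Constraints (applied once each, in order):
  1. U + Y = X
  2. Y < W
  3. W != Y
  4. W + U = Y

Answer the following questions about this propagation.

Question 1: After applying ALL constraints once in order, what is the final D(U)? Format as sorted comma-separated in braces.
Constraint 1 (U + Y = X) on D(U)={2,3,5,6,7,8} D(Y)={2,4,5,6,7} D(X)={3,4,8}: U {2,3,5,6,7,8}->{2,3,6}; Y {2,4,5,6,7}->{2,5,6}; X {3,4,8}->{4,8}
Constraint 2 (Y < W) on D(Y)={2,5,6} D(W)={4,5,6,7,8}: no change
Constraint 3 (W != Y) on D(W)={4,5,6,7,8} D(Y)={2,5,6}: no change
Constraint 4 (W + U = Y) on D(W)={4,5,6,7,8} D(U)={2,3,6} D(Y)={2,5,6}: W {4,5,6,7,8}->{4}; U {2,3,6}->{2}; Y {2,5,6}->{6}
So after all 4 constraints: D(U) = {2}

Answer: {2}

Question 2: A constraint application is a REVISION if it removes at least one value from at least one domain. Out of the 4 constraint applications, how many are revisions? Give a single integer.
Constraint 1 (U + Y = X) on D(U)={2,3,5,6,7,8} D(Y)={2,4,5,6,7} D(X)={3,4,8}: U {2,3,5,6,7,8}->{2,3,6}; Y {2,4,5,6,7}->{2,5,6}; X {3,4,8}->{4,8} => REVISION
Constraint 2 (Y < W) on D(Y)={2,5,6} D(W)={4,5,6,7,8}: no change => not a revision
Constraint 3 (W != Y) on D(W)={4,5,6,7,8} D(Y)={2,5,6}: no change => not a revision
Constraint 4 (W + U = Y) on D(W)={4,5,6,7,8} D(U)={2,3,6} D(Y)={2,5,6}: W {4,5,6,7,8}->{4}; U {2,3,6}->{2}; Y {2,5,6}->{6} => REVISION
Total revisions = 2

Answer: 2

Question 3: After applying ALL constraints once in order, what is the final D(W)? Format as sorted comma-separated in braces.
Answer: {4}

Derivation:
Constraint 1 (U + Y = X) on D(U)={2,3,5,6,7,8} D(Y)={2,4,5,6,7} D(X)={3,4,8}: U {2,3,5,6,7,8}->{2,3,6}; Y {2,4,5,6,7}->{2,5,6}; X {3,4,8}->{4,8}
Constraint 2 (Y < W) on D(Y)={2,5,6} D(W)={4,5,6,7,8}: no change
Constraint 3 (W != Y) on D(W)={4,5,6,7,8} D(Y)={2,5,6}: no change
Constraint 4 (W + U = Y) on D(W)={4,5,6,7,8} D(U)={2,3,6} D(Y)={2,5,6}: W {4,5,6,7,8}->{4}; U {2,3,6}->{2}; Y {2,5,6}->{6}
So after all 4 constraints: D(W) = {4}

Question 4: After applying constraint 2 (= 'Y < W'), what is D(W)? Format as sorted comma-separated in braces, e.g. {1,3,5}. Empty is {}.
Answer: {4,5,6,7,8}

Derivation:
Constraint 1 (U + Y = X) on D(U)={2,3,5,6,7,8} D(Y)={2,4,5,6,7} D(X)={3,4,8}: U {2,3,5,6,7,8}->{2,3,6}; Y {2,4,5,6,7}->{2,5,6}; X {3,4,8}->{4,8}
Constraint 2 (Y < W) on D(Y)={2,5,6} D(W)={4,5,6,7,8}: no change
So after constraint 2: D(W) = {4,5,6,7,8}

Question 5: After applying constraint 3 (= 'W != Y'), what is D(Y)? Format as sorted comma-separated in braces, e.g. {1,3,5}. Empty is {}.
Constraint 1 (U + Y = X) on D(U)={2,3,5,6,7,8} D(Y)={2,4,5,6,7} D(X)={3,4,8}: U {2,3,5,6,7,8}->{2,3,6}; Y {2,4,5,6,7}->{2,5,6}; X {3,4,8}->{4,8}
Constraint 2 (Y < W) on D(Y)={2,5,6} D(W)={4,5,6,7,8}: no change
Constraint 3 (W != Y) on D(W)={4,5,6,7,8} D(Y)={2,5,6}: no change
So after constraint 3: D(Y) = {2,5,6}

Answer: {2,5,6}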